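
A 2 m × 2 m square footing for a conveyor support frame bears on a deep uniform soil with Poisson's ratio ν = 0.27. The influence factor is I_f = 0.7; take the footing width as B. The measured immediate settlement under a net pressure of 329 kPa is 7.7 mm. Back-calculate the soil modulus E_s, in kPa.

E_s ≈ 55500 kPa

S_e = q·B·(1−ν²)/E_s · I_f  ⇒  E_s = q·B·(1−ν²)·I_f / S_e.
E_s = 329 × 2 × 0.9271 × 0.7 / 0.0077 = 55460 kPa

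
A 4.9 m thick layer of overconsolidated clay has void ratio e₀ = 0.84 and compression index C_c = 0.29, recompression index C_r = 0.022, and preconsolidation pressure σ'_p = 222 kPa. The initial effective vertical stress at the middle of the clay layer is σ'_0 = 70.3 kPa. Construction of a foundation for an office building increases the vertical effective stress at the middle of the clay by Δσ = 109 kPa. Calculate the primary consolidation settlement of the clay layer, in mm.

Final effective stress: σ'_f = 70.3 + 109 = 179.3 kPa.
σ'_f = 179.3 ≤ σ'_p = 222 kPa, so the clay remains overconsolidated and only the recompression index applies:
S_c = C_r·H/(1+e₀)·log₁₀(σ'_f/σ'_0) = 0.022×4.9/1.84×log₁₀(179.3/70.3)
    = 0.058586 × 0.40662 = 0.02382 m

S_c ≈ 23.8 mm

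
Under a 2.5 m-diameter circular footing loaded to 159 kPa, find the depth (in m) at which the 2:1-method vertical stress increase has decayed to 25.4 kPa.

2:1 spreading — at depth z the loaded area has grown by z in each plan dimension:
qD²/(D+z)² = Δσ_z ⇒ z = D(√(q/Δσ_z) − 1) = 2.5×(√(159/25.4) − 1) = 3.755 m

z ≈ 3.75 m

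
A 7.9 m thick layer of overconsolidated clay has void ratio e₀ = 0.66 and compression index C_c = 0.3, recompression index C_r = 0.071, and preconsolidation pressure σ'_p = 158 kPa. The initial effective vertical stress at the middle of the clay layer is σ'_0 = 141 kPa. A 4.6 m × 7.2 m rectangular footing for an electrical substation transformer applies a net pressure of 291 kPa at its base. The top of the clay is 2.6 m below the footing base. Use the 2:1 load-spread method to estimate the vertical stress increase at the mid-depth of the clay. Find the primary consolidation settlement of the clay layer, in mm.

S_c ≈ 175 mm

Mid-depth of clay below the footing base: z = 2.6 + 7.9/2 = 6.55 m.
Stress increase at mid-clay by the 2:1 spreading method:
Δσ = qBL/((B+z)(L+z)) = 291×4.6×7.2/((4.6+6.55)(7.2+6.55)) = 62.865 kPa
Final effective stress: σ'_f = 141 + 62.865 = 203.87 kPa.
σ'_f = 203.87 > σ'_p = 158 kPa, so the stress path crosses the preconsolidation pressure — recompression up to σ'_p, then virgin compression beyond:
S_c = H/(1+e₀)·[C_r·log₁₀(σ'_p/σ'_0) + C_c·log₁₀(σ'_f/σ'_p)]
    = 7.9/1.66 × [0.071×log₁₀(158/141) + 0.3×log₁₀(203.87/158)]
    = 4.759 × [0.0035101 + 0.033209] = 0.1747 m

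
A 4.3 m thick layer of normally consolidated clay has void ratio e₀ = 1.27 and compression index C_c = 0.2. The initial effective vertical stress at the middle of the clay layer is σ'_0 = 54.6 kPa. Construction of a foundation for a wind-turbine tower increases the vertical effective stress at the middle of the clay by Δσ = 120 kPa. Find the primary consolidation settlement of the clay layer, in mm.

Final effective stress: σ'_f = σ'_0 + Δσ = 54.6 + 120 = 174.6 kPa.
Normally consolidated clay, so the full stress increment lies on the virgin compression line:
S_c = C_c·H/(1+e₀)·log₁₀(σ'_f/σ'_0) = 0.2×4.3/(1+1.27)×log₁₀(174.6/54.6)
    = 0.37885 × 0.50485 = 0.1913 m

S_c ≈ 191 mm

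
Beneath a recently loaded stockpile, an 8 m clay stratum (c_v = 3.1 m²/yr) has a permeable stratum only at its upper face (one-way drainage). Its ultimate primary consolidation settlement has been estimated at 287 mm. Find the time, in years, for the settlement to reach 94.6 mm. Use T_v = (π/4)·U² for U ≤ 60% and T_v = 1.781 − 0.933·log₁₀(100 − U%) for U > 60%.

t ≈ 1.76 years

Drainage path length: H_d = H = 8 m (single drainage).
U = S(t)/S_ult = 94.6/287 = 0.3296.
U ≤ 60%: T_v = (π/4)·U² = (π/4)×0.32962² = 0.085331.
t = T_v·H_d²/c_v = 0.085331×8²/3.1 = 1.762 years.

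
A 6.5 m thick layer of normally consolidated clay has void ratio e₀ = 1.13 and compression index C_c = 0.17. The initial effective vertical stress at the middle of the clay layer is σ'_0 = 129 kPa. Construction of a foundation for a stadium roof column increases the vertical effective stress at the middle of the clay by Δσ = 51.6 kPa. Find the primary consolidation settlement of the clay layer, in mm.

Final effective stress: σ'_f = σ'_0 + Δσ = 129 + 51.6 = 180.6 kPa.
Normally consolidated clay, so the full stress increment lies on the virgin compression line:
S_c = C_c·H/(1+e₀)·log₁₀(σ'_f/σ'_0) = 0.17×6.5/(1+1.13)×log₁₀(180.6/129)
    = 0.51878 × 0.14613 = 0.07581 m

S_c ≈ 75.8 mm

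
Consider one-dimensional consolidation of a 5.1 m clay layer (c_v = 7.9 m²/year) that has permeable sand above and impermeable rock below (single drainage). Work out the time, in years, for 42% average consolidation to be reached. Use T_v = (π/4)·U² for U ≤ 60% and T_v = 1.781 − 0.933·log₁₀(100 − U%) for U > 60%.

Drainage path length: H_d = H = 5.1 m (single drainage).
U ≤ 60%: T_v = (π/4)·U² = (π/4)×0.42² = 0.13854.
t = T_v·H_d²/c_v = 0.13854×5.1²/7.9 = 0.4561 years.

t ≈ 0.456 years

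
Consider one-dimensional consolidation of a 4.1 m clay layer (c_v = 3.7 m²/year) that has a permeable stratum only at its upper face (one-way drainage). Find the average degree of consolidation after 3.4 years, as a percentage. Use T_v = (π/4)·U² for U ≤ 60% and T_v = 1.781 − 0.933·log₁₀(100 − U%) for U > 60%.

Drainage path length: H_d = H = 4.1 m (single drainage).
T_v = c_v·t/H_d² = 3.7×3.4/4.1² = 0.74836.
T_v = 0.74836 corresponds to the U > 60% branch:
U = 1 − 10^((1.781 − T_v)/0.933)/100 = 0.8721

U ≈ 87.2 %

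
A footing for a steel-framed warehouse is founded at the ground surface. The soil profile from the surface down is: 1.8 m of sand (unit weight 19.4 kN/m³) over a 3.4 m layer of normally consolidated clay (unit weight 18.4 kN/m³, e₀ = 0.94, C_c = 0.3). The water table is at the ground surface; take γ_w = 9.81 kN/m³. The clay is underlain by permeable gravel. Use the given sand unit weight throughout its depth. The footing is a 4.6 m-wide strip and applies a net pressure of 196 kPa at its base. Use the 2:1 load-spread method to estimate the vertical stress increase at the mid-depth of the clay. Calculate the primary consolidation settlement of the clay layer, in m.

S_c ≈ 0.343 m

Mid-depth of clay below the ground surface: z = 1.8 + 3.4/2 = 3.5 m.
Total vertical stress at mid-clay: σ_v = 19.4×1.8 + 18.4×1.7 = 66.2 kPa.
Pore pressure: u = 9.81×(3.5 − 0) = 34.335 kPa.
Initial effective stress: σ'_0 = σ_v − u = 66.2 − 34.335 = 31.865 kPa.
Stress increase at mid-clay by the 2:1 spreading method:
Δσ = qB/(B+z) = 196×4.6/(4.6+3.5) = 111.31 kPa
Final effective stress: σ'_f = σ'_0 + Δσ = 31.865 + 111.31 = 143.18 kPa.
Normally consolidated clay, so the full stress increment lies on the virgin compression line:
S_c = C_c·H/(1+e₀)·log₁₀(σ'_f/σ'_0) = 0.3×3.4/(1+0.94)×log₁₀(143.18/31.865)
    = 0.52577 × 0.65257 = 0.3431 m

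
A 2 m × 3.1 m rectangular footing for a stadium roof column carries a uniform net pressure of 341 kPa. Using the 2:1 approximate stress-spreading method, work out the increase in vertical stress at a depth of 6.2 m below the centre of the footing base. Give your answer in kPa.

Δσ_z ≈ 27.7 kPa

By the 2:1 method the load spreads at 1 horizontal : 2 vertical, so at depth z the loaded area has grown by z in each plan dimension:
Δσ = qBL/((B+z)(L+z)) = 341×2×3.1/((2+6.2)(3.1+6.2)) = 27.724 kPa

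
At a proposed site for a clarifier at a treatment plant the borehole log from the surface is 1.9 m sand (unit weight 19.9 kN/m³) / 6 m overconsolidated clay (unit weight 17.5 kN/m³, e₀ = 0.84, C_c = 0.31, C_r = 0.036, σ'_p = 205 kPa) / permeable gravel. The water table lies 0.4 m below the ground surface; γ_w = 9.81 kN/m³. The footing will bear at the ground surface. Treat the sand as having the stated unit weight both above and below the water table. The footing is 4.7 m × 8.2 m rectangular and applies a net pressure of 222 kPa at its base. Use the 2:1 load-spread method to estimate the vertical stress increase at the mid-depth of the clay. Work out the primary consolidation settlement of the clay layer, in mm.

Mid-depth of clay below the ground surface: z = 1.9 + 6/2 = 4.9 m.
Total vertical stress at mid-clay: σ_v = 19.9×1.9 + 17.5×3 = 90.31 kPa.
Pore pressure: u = 9.81×(4.9 − 0.4) = 44.145 kPa.
Initial effective stress: σ'_0 = σ_v − u = 90.31 − 44.145 = 46.165 kPa.
Stress increase at mid-clay by the 2:1 spreading method:
Δσ = qBL/((B+z)(L+z)) = 222×4.7×8.2/((4.7+4.9)(8.2+4.9)) = 68.033 kPa
Final effective stress: σ'_f = 46.165 + 68.033 = 114.2 kPa.
σ'_f = 114.2 ≤ σ'_p = 205 kPa, so the clay remains overconsolidated and only the recompression index applies:
S_c = C_r·H/(1+e₀)·log₁₀(σ'_f/σ'_0) = 0.036×6/1.84×log₁₀(114.2/46.165)
    = 0.11739 × 0.39335 = 0.04618 m

S_c ≈ 46.2 mm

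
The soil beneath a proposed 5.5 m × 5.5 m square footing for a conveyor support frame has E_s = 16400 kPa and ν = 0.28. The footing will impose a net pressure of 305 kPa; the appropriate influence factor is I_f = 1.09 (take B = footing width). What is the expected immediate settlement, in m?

Immediate (elastic) settlement: S_e = q·B·(1−ν²)/E_s · I_f.
S_e = 305 × 5.5 × (1 − 0.28²) / 16400 × 1.09
    = 305 × 5.5 × 0.9216 / 16400 × 1.09
    = 0.1028 m

S_e ≈ 0.103 m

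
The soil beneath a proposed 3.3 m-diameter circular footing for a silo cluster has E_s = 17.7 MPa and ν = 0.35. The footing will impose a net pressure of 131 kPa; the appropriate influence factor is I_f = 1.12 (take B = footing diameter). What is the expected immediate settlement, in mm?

S_e ≈ 24 mm

Immediate (elastic) settlement: S_e = q·B·(1−ν²)/E_s · I_f.
E_s = 17.7 MPa = 17700 kPa.
S_e = 131 × 3.3 × (1 − 0.35²) / 17700 × 1.12
    = 131 × 3.3 × 0.8775 / 17700 × 1.12
    = 0.024 m = 24 mm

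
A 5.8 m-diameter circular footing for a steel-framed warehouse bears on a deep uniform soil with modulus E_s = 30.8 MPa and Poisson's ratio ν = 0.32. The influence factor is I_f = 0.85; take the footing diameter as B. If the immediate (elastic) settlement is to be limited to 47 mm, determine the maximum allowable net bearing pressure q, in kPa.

E_s = 30.8 MPa = 30800 kPa.
S_e = q·B·(1−ν²)/E_s · I_f  ⇒  q = S_e·E_s / (B·(1−ν²)·I_f).
q = 0.047 × 30800 / (5.8 × 0.8976 × 0.85) = 327.1 kPa

q ≈ 327 kPa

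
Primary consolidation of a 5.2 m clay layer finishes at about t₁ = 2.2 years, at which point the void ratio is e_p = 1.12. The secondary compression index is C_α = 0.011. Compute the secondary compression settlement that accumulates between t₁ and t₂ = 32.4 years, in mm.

Secondary compression: S_s = C_α·H/(1+e_p)·log₁₀(t₂/t₁)
S_s = 0.011×5.2/(1+1.12)×log₁₀(32.4/2.2)
    = 0.02698 × 1.168 = 0.03152 m

S_s ≈ 31.5 mm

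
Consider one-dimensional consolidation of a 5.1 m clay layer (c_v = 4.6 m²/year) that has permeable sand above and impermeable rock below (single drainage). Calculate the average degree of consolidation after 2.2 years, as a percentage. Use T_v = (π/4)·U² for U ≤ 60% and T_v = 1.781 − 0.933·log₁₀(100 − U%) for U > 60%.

U ≈ 69 %

Drainage path length: H_d = H = 5.1 m (single drainage).
T_v = c_v·t/H_d² = 4.6×2.2/5.1² = 0.38908.
T_v = 0.38908 corresponds to the U > 60% branch:
U = 1 − 10^((1.781 − T_v)/0.933)/100 = 0.6896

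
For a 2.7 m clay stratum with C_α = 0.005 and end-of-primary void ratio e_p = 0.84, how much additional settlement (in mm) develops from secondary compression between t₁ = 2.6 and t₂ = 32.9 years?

Secondary compression: S_s = C_α·H/(1+e_p)·log₁₀(t₂/t₁)
S_s = 0.005×2.7/(1+0.84)×log₁₀(32.9/2.6)
    = 0.007337 × 1.102 = 0.008087 m

S_s ≈ 8.09 mm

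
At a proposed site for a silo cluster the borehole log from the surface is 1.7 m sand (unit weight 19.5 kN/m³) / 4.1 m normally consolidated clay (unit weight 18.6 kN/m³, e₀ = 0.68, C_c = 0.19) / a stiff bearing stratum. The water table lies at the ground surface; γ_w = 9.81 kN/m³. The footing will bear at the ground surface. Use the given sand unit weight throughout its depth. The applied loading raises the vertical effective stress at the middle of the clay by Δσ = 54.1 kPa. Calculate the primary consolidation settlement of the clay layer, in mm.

Mid-depth of clay below the ground surface: z = 1.7 + 4.1/2 = 3.75 m.
Total vertical stress at mid-clay: σ_v = 19.5×1.7 + 18.6×2.05 = 71.28 kPa.
Pore pressure: u = 9.81×(3.75 − 0) = 36.788 kPa.
Initial effective stress: σ'_0 = σ_v − u = 71.28 − 36.788 = 34.492 kPa.
Final effective stress: σ'_f = σ'_0 + Δσ = 34.492 + 54.1 = 88.592 kPa.
Normally consolidated clay, so the full stress increment lies on the virgin compression line:
S_c = C_c·H/(1+e₀)·log₁₀(σ'_f/σ'_0) = 0.19×4.1/(1+0.68)×log₁₀(88.592/34.492)
    = 0.46369 × 0.40968 = 0.19 m

S_c ≈ 190 mm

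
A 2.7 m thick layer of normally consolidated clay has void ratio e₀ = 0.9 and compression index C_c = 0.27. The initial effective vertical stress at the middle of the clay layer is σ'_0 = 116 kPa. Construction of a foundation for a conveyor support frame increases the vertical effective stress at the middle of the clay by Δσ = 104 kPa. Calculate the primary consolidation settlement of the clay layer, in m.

Final effective stress: σ'_f = σ'_0 + Δσ = 116 + 104 = 220 kPa.
Normally consolidated clay, so the full stress increment lies on the virgin compression line:
S_c = C_c·H/(1+e₀)·log₁₀(σ'_f/σ'_0) = 0.27×2.7/(1+0.9)×log₁₀(220/116)
    = 0.38368 × 0.27796 = 0.1066 m

S_c ≈ 0.107 m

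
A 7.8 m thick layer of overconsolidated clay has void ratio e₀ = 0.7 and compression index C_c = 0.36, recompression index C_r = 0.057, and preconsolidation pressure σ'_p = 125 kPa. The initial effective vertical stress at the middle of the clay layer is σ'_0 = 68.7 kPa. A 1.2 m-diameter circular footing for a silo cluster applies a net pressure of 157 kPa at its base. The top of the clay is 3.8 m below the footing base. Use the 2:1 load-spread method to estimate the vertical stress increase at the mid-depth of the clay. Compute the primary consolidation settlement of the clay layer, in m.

Mid-depth of clay below the footing base: z = 3.8 + 7.8/2 = 7.7 m.
Stress increase at mid-clay by the 2:1 spreading method:
Δσ ≈ qD²/(D+z)² = 157×1.2²/(1.2+7.7)² = 2.8542 kPa
Final effective stress: σ'_f = 68.7 + 2.8542 = 71.554 kPa.
σ'_f = 71.554 ≤ σ'_p = 125 kPa, so the clay remains overconsolidated and only the recompression index applies:
S_c = C_r·H/(1+e₀)·log₁₀(σ'_f/σ'_0) = 0.057×7.8/1.7×log₁₀(71.554/68.7)
    = 0.26153 × 0.017677 = 0.004623 m

S_c ≈ 0.00462 m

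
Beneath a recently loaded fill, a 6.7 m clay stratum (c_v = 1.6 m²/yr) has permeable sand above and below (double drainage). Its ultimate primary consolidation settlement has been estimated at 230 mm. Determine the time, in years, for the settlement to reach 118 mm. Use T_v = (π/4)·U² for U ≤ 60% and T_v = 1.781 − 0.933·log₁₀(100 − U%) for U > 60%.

Drainage path length: H_d = H/2 = 3.35 m (double drainage).
U = S(t)/S_ult = 118/230 = 0.513.
U ≤ 60%: T_v = (π/4)·U² = (π/4)×0.51304² = 0.20673.
t = T_v·H_d²/c_v = 0.20673×3.35²/1.6 = 1.45 years.

t ≈ 1.45 years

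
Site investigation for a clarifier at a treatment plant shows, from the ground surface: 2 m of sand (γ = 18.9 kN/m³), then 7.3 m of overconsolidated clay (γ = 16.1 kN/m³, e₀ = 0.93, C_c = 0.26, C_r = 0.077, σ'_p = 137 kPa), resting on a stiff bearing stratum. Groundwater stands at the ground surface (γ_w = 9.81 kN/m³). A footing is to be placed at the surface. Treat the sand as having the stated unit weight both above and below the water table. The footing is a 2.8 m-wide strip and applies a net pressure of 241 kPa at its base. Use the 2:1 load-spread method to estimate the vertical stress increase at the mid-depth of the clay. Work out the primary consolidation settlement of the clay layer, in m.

S_c ≈ 0.136 m

Mid-depth of clay below the ground surface: z = 2 + 7.3/2 = 5.65 m.
Total vertical stress at mid-clay: σ_v = 18.9×2 + 16.1×3.65 = 96.565 kPa.
Pore pressure: u = 9.81×(5.65 − 0) = 55.427 kPa.
Initial effective stress: σ'_0 = σ_v − u = 96.565 − 55.427 = 41.138 kPa.
Stress increase at mid-clay by the 2:1 spreading method:
Δσ = qB/(B+z) = 241×2.8/(2.8+5.65) = 79.858 kPa
Final effective stress: σ'_f = 41.138 + 79.858 = 121 kPa.
σ'_f = 121 ≤ σ'_p = 137 kPa, so the clay remains overconsolidated and only the recompression index applies:
S_c = C_r·H/(1+e₀)·log₁₀(σ'_f/σ'_0) = 0.077×7.3/1.93×log₁₀(121/41.138)
    = 0.29124 × 0.46854 = 0.1365 m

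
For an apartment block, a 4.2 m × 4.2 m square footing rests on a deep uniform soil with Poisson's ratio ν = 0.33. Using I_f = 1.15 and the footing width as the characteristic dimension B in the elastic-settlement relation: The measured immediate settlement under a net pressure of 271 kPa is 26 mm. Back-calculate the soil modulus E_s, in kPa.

E_s ≈ 44900 kPa

S_e = q·B·(1−ν²)/E_s · I_f  ⇒  E_s = q·B·(1−ν²)·I_f / S_e.
E_s = 271 × 4.2 × 0.8911 × 1.15 / 0.026 = 44860 kPa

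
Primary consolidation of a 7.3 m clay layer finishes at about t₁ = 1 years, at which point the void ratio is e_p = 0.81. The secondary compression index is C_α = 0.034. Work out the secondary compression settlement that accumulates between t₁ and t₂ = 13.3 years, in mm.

Secondary compression: S_s = C_α·H/(1+e_p)·log₁₀(t₂/t₁)
S_s = 0.034×7.3/(1+0.81)×log₁₀(13.3/1)
    = 0.1371 × 1.124 = 0.1541 m

S_s ≈ 154 mm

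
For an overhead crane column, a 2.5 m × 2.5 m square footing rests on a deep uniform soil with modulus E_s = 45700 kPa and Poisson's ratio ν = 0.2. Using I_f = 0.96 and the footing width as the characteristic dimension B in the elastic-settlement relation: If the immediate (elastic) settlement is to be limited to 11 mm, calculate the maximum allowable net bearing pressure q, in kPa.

q ≈ 218 kPa

S_e = q·B·(1−ν²)/E_s · I_f  ⇒  q = S_e·E_s / (B·(1−ν²)·I_f).
q = 0.011 × 45700 / (2.5 × 0.96 × 0.96) = 218.2 kPa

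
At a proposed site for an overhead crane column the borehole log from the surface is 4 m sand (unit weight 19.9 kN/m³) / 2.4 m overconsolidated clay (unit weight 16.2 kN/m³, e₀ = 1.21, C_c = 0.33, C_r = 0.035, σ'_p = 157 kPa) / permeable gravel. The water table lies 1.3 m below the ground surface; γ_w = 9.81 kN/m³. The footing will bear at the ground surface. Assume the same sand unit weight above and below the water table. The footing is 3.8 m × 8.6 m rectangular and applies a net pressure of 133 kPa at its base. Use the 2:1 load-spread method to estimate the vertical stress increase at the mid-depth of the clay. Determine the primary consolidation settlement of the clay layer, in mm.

S_c ≈ 7.51 mm

Mid-depth of clay below the ground surface: z = 4 + 2.4/2 = 5.2 m.
Total vertical stress at mid-clay: σ_v = 19.9×4 + 16.2×1.2 = 99.04 kPa.
Pore pressure: u = 9.81×(5.2 − 1.3) = 38.259 kPa.
Initial effective stress: σ'_0 = σ_v − u = 99.04 − 38.259 = 60.781 kPa.
Stress increase at mid-clay by the 2:1 spreading method:
Δσ = qBL/((B+z)(L+z)) = 133×3.8×8.6/((3.8+5.2)(8.6+5.2)) = 34.995 kPa
Final effective stress: σ'_f = 60.781 + 34.995 = 95.776 kPa.
σ'_f = 95.776 ≤ σ'_p = 157 kPa, so the clay remains overconsolidated and only the recompression index applies:
S_c = C_r·H/(1+e₀)·log₁₀(σ'_f/σ'_0) = 0.035×2.4/2.21×log₁₀(95.776/60.781)
    = 0.03801 × 0.19749 = 0.007507 m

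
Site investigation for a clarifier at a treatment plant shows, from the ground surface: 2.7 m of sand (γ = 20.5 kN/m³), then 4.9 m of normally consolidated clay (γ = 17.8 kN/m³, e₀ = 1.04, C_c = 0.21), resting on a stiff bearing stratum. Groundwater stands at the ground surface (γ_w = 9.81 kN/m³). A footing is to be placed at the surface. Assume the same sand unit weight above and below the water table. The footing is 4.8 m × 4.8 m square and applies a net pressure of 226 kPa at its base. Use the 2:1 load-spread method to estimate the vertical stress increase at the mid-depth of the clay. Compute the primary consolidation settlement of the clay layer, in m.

Mid-depth of clay below the ground surface: z = 2.7 + 4.9/2 = 5.15 m.
Total vertical stress at mid-clay: σ_v = 20.5×2.7 + 17.8×2.45 = 98.96 kPa.
Pore pressure: u = 9.81×(5.15 − 0) = 50.522 kPa.
Initial effective stress: σ'_0 = σ_v − u = 98.96 − 50.522 = 48.438 kPa.
Stress increase at mid-clay by the 2:1 spreading method:
Δσ = qBL/((B+z)(L+z)) = 226×4.8×4.8/((4.8+5.15)(4.8+5.15)) = 52.595 kPa
Final effective stress: σ'_f = σ'_0 + Δσ = 48.438 + 52.595 = 101.03 kPa.
Normally consolidated clay, so the full stress increment lies on the virgin compression line:
S_c = C_c·H/(1+e₀)·log₁₀(σ'_f/σ'_0) = 0.21×4.9/(1+1.04)×log₁₀(101.03/48.438)
    = 0.50441 × 0.31926 = 0.161 m

S_c ≈ 0.161 m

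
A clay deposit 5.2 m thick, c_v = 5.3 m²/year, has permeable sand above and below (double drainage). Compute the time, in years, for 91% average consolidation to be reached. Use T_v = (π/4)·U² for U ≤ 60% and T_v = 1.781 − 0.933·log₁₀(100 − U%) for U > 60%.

Drainage path length: H_d = H/2 = 2.6 m (double drainage).
U > 60%: T_v = 1.781 − 0.933·log₁₀(100 − 91) = 0.89069.
t = T_v·H_d²/c_v = 0.89069×2.6²/5.3 = 1.136 years.

t ≈ 1.14 years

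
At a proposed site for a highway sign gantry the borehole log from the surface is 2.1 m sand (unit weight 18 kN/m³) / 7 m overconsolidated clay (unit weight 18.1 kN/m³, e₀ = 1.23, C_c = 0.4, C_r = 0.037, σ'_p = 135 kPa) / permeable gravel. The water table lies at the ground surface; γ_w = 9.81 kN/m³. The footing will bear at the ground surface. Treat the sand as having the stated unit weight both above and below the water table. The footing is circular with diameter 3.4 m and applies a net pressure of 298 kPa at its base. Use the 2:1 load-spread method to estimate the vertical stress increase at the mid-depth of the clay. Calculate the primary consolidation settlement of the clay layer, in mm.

S_c ≈ 32.9 mm

Mid-depth of clay below the ground surface: z = 2.1 + 7/2 = 5.6 m.
Total vertical stress at mid-clay: σ_v = 18×2.1 + 18.1×3.5 = 101.15 kPa.
Pore pressure: u = 9.81×(5.6 − 0) = 54.936 kPa.
Initial effective stress: σ'_0 = σ_v − u = 101.15 − 54.936 = 46.214 kPa.
Stress increase at mid-clay by the 2:1 spreading method:
Δσ ≈ qD²/(D+z)² = 298×3.4²/(3.4+5.6)² = 42.529 kPa
Final effective stress: σ'_f = 46.214 + 42.529 = 88.743 kPa.
σ'_f = 88.743 ≤ σ'_p = 135 kPa, so the clay remains overconsolidated and only the recompression index applies:
S_c = C_r·H/(1+e₀)·log₁₀(σ'_f/σ'_0) = 0.037×7/2.23×log₁₀(88.743/46.214)
    = 0.11614 × 0.28336 = 0.03291 m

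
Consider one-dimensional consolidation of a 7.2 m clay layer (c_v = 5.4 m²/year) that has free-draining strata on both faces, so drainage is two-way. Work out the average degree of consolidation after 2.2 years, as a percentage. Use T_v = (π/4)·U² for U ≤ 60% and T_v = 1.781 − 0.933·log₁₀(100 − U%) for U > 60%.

U ≈ 91.6 %

Drainage path length: H_d = H/2 = 3.6 m (double drainage).
T_v = c_v·t/H_d² = 5.4×2.2/3.6² = 0.91667.
T_v = 0.91667 corresponds to the U > 60% branch:
U = 1 − 10^((1.781 − T_v)/0.933)/100 = 0.9156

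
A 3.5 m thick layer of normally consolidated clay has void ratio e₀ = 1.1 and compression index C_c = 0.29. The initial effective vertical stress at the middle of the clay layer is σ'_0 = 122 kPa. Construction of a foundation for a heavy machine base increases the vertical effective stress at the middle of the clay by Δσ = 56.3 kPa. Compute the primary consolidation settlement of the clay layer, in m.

Final effective stress: σ'_f = σ'_0 + Δσ = 122 + 56.3 = 178.3 kPa.
Normally consolidated clay, so the full stress increment lies on the virgin compression line:
S_c = C_c·H/(1+e₀)·log₁₀(σ'_f/σ'_0) = 0.29×3.5/(1+1.1)×log₁₀(178.3/122)
    = 0.48333 × 0.16479 = 0.07965 m

S_c ≈ 0.0796 m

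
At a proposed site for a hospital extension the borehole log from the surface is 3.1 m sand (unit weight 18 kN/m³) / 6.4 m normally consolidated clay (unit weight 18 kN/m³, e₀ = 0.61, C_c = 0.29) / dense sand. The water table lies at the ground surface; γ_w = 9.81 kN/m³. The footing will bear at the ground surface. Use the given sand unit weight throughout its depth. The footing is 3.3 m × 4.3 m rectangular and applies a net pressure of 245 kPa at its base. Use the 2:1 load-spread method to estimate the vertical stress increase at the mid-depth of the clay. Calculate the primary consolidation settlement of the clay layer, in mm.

S_c ≈ 254 mm

Mid-depth of clay below the ground surface: z = 3.1 + 6.4/2 = 6.3 m.
Total vertical stress at mid-clay: σ_v = 18×3.1 + 18×3.2 = 113.4 kPa.
Pore pressure: u = 9.81×(6.3 − 0) = 61.803 kPa.
Initial effective stress: σ'_0 = σ_v − u = 113.4 − 61.803 = 51.597 kPa.
Stress increase at mid-clay by the 2:1 spreading method:
Δσ = qBL/((B+z)(L+z)) = 245×3.3×4.3/((3.3+6.3)(4.3+6.3)) = 34.164 kPa
Final effective stress: σ'_f = σ'_0 + Δσ = 51.597 + 34.164 = 85.761 kPa.
Normally consolidated clay, so the full stress increment lies on the virgin compression line:
S_c = C_c·H/(1+e₀)·log₁₀(σ'_f/σ'_0) = 0.29×6.4/(1+0.61)×log₁₀(85.761/51.597)
    = 1.1528 × 0.22067 = 0.2544 m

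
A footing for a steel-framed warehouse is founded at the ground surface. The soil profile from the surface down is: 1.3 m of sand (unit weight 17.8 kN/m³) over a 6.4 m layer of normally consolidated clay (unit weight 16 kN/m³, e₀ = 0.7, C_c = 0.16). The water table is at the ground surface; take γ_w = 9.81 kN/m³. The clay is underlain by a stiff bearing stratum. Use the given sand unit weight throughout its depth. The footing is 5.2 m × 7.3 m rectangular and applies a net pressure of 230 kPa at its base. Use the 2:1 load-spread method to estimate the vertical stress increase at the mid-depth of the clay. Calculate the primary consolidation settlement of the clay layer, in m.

Mid-depth of clay below the ground surface: z = 1.3 + 6.4/2 = 4.5 m.
Total vertical stress at mid-clay: σ_v = 17.8×1.3 + 16×3.2 = 74.34 kPa.
Pore pressure: u = 9.81×(4.5 − 0) = 44.145 kPa.
Initial effective stress: σ'_0 = σ_v − u = 74.34 − 44.145 = 30.195 kPa.
Stress increase at mid-clay by the 2:1 spreading method:
Δσ = qBL/((B+z)(L+z)) = 230×5.2×7.3/((5.2+4.5)(7.3+4.5)) = 76.278 kPa
Final effective stress: σ'_f = σ'_0 + Δσ = 30.195 + 76.278 = 106.47 kPa.
Normally consolidated clay, so the full stress increment lies on the virgin compression line:
S_c = C_c·H/(1+e₀)·log₁₀(σ'_f/σ'_0) = 0.16×6.4/(1+0.7)×log₁₀(106.47/30.195)
    = 0.60235 × 0.54729 = 0.3297 m

S_c ≈ 0.33 m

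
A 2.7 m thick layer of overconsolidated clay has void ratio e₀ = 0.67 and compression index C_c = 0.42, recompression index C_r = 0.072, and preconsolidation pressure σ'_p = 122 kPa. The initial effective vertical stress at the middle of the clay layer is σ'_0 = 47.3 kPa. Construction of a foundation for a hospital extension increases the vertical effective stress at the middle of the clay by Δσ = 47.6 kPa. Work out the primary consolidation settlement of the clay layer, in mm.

S_c ≈ 35.2 mm

Final effective stress: σ'_f = 47.3 + 47.6 = 94.9 kPa.
σ'_f = 94.9 ≤ σ'_p = 122 kPa, so the clay remains overconsolidated and only the recompression index applies:
S_c = C_r·H/(1+e₀)·log₁₀(σ'_f/σ'_0) = 0.072×2.7/1.67×log₁₀(94.9/47.3)
    = 0.11641 × 0.30241 = 0.0352 m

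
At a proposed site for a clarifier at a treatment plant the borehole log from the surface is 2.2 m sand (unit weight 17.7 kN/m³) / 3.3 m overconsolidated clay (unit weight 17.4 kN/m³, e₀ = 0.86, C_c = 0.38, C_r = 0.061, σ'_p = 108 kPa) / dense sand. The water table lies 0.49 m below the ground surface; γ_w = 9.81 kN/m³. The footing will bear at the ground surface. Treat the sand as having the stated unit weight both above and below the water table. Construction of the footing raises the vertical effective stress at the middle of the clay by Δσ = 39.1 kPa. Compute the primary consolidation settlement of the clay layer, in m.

S_c ≈ 0.0355 m

Mid-depth of clay below the ground surface: z = 2.2 + 3.3/2 = 3.85 m.
Total vertical stress at mid-clay: σ_v = 17.7×2.2 + 17.4×1.65 = 67.65 kPa.
Pore pressure: u = 9.81×(3.85 − 0.49) = 32.962 kPa.
Initial effective stress: σ'_0 = σ_v − u = 67.65 − 32.962 = 34.688 kPa.
Final effective stress: σ'_f = 34.688 + 39.1 = 73.788 kPa.
σ'_f = 73.788 ≤ σ'_p = 108 kPa, so the clay remains overconsolidated and only the recompression index applies:
S_c = C_r·H/(1+e₀)·log₁₀(σ'_f/σ'_0) = 0.061×3.3/1.86×log₁₀(73.788/34.688)
    = 0.10823 × 0.32781 = 0.03548 m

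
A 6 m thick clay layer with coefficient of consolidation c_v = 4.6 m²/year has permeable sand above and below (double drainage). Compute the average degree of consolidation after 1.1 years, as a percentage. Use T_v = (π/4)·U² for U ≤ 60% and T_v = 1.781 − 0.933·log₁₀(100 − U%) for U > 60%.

U ≈ 79.8 %

Drainage path length: H_d = H/2 = 3 m (double drainage).
T_v = c_v·t/H_d² = 4.6×1.1/3² = 0.56222.
T_v = 0.56222 corresponds to the U > 60% branch:
U = 1 − 10^((1.781 − T_v)/0.933)/100 = 0.7976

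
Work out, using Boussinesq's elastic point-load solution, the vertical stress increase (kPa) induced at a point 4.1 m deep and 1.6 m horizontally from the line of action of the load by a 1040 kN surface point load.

Boussinesq vertical stress below a point load on an elastic half-space:
Δσ_z = 3P/(2πz²) · [1 + (r/z)²]^(−5/2)
r/z = 1.6/4.1 = 0.39024; [1+(r/z)²]^(−5/2) = 0.70161.
Δσ_z = 3×1040/(2π×4.1²) × 0.70161 = 29.54 × 0.70161 = 20.73 kPa

Δσ_z ≈ 20.7 kPa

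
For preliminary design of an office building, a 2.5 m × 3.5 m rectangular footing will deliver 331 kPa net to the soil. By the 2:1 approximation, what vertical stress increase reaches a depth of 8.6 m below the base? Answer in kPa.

By the 2:1 method the load spreads at 1 horizontal : 2 vertical, so at depth z the loaded area has grown by z in each plan dimension:
Δσ = qBL/((B+z)(L+z)) = 331×2.5×3.5/((2.5+8.6)(3.5+8.6)) = 21.564 kPa

Δσ_z ≈ 21.6 kPa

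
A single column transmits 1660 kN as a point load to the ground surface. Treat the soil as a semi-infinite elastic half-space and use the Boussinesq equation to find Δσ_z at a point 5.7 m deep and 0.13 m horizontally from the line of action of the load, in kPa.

Boussinesq vertical stress below a point load on an elastic half-space:
Δσ_z = 3P/(2πz²) · [1 + (r/z)²]^(−5/2)
r/z = 0.13/5.7 = 0.022807; [1+(r/z)²]^(−5/2) = 0.9987.
Δσ_z = 3×1660/(2π×5.7²) × 0.9987 = 24.395 × 0.9987 = 24.36 kPa

Δσ_z ≈ 24.4 kPa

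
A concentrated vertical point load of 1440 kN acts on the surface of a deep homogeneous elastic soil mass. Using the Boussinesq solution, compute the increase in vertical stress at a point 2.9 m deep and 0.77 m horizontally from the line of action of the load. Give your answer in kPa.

Boussinesq vertical stress below a point load on an elastic half-space:
Δσ_z = 3P/(2πz²) · [1 + (r/z)²]^(−5/2)
r/z = 0.77/2.9 = 0.26552; [1+(r/z)²]^(−5/2) = 0.8434.
Δσ_z = 3×1440/(2π×2.9²) × 0.8434 = 81.754 × 0.8434 = 68.95 kPa

Δσ_z ≈ 69 kPa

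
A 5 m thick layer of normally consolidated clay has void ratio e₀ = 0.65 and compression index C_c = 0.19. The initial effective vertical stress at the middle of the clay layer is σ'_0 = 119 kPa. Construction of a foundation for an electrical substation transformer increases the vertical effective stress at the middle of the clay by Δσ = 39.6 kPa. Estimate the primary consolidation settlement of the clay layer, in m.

Final effective stress: σ'_f = σ'_0 + Δσ = 119 + 39.6 = 158.6 kPa.
Normally consolidated clay, so the full stress increment lies on the virgin compression line:
S_c = C_c·H/(1+e₀)·log₁₀(σ'_f/σ'_0) = 0.19×5/(1+0.65)×log₁₀(158.6/119)
    = 0.57576 × 0.12476 = 0.07183 m

S_c ≈ 0.0718 m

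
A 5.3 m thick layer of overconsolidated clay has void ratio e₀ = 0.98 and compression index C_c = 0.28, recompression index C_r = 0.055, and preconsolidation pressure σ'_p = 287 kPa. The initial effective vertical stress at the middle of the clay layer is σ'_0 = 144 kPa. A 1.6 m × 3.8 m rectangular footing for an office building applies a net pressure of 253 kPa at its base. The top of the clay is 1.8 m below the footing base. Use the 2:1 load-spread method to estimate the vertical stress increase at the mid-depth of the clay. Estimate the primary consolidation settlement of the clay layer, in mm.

Mid-depth of clay below the footing base: z = 1.8 + 5.3/2 = 4.45 m.
Stress increase at mid-clay by the 2:1 spreading method:
Δσ = qBL/((B+z)(L+z)) = 253×1.6×3.8/((1.6+4.45)(3.8+4.45)) = 30.819 kPa
Final effective stress: σ'_f = 144 + 30.819 = 174.82 kPa.
σ'_f = 174.82 ≤ σ'_p = 287 kPa, so the clay remains overconsolidated and only the recompression index applies:
S_c = C_r·H/(1+e₀)·log₁₀(σ'_f/σ'_0) = 0.055×5.3/1.98×log₁₀(174.82/144)
    = 0.14722 × 0.084229 = 0.0124 m

S_c ≈ 12.4 mm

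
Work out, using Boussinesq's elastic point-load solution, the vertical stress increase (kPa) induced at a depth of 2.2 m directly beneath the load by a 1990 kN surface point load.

Δσ_z ≈ 196 kPa

Boussinesq vertical stress below a point load on an elastic half-space:
Δσ_z = 3P/(2πz²) · [1 + (r/z)²]^(−5/2)
r/z = 0/2.2 = 0; [1+(r/z)²]^(−5/2) = 1.
Δσ_z = 3×1990/(2π×2.2²) × 1 = 196.31 × 1 = 196.3 kPa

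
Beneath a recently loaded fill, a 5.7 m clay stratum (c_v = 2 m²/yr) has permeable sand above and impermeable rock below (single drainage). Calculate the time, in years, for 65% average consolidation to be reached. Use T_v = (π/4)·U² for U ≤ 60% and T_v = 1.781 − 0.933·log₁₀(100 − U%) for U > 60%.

Drainage path length: H_d = H = 5.7 m (single drainage).
U > 60%: T_v = 1.781 − 0.933·log₁₀(100 − 65) = 0.34038.
t = T_v·H_d²/c_v = 0.34038×5.7²/2 = 5.529 years.

t ≈ 5.53 years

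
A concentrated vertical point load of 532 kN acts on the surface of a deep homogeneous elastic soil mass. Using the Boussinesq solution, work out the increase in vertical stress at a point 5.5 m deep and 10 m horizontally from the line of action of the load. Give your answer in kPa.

Boussinesq vertical stress below a point load on an elastic half-space:
Δσ_z = 3P/(2πz²) · [1 + (r/z)²]^(−5/2)
r/z = 10/5.5 = 1.8182; [1+(r/z)²]^(−5/2) = 0.025994.
Δσ_z = 3×532/(2π×5.5²) × 0.025994 = 8.3971 × 0.025994 = 0.2183 kPa

Δσ_z ≈ 0.218 kPa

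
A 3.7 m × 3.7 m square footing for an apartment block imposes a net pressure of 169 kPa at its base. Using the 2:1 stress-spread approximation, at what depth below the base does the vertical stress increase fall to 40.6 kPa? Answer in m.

z ≈ 3.85 m

2:1 spreading — at depth z the loaded area has grown by z in each plan dimension:
qB²/(B+z)² = Δσ_z ⇒ z = B(√(q/Δσ_z) − 1) = 3.7×(√(169/40.6) − 1) = 3.849 m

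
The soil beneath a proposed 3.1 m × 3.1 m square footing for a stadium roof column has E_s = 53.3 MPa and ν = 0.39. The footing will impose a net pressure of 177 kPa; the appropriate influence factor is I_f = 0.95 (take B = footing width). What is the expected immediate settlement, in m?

Immediate (elastic) settlement: S_e = q·B·(1−ν²)/E_s · I_f.
E_s = 53.3 MPa = 53300 kPa.
S_e = 177 × 3.1 × (1 − 0.39²) / 53300 × 0.95
    = 177 × 3.1 × 0.8479 / 53300 × 0.95
    = 0.008292 m

S_e ≈ 0.00829 m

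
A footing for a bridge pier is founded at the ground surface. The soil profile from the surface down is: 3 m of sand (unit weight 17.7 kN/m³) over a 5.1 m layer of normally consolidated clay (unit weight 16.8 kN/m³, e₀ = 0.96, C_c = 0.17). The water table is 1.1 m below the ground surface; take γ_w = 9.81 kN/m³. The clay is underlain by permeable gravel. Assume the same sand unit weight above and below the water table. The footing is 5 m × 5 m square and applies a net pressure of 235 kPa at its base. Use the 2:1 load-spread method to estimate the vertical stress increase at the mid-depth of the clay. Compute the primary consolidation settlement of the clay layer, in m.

S_c ≈ 0.134 m

Mid-depth of clay below the ground surface: z = 3 + 5.1/2 = 5.55 m.
Total vertical stress at mid-clay: σ_v = 17.7×3 + 16.8×2.55 = 95.94 kPa.
Pore pressure: u = 9.81×(5.55 − 1.1) = 43.655 kPa.
Initial effective stress: σ'_0 = σ_v − u = 95.94 − 43.655 = 52.285 kPa.
Stress increase at mid-clay by the 2:1 spreading method:
Δσ = qBL/((B+z)(L+z)) = 235×5×5/((5+5.55)(5+5.55)) = 52.784 kPa
Final effective stress: σ'_f = σ'_0 + Δσ = 52.285 + 52.784 = 105.07 kPa.
Normally consolidated clay, so the full stress increment lies on the virgin compression line:
S_c = C_c·H/(1+e₀)·log₁₀(σ'_f/σ'_0) = 0.17×5.1/(1+0.96)×log₁₀(105.07/52.285)
    = 0.44235 × 0.3031 = 0.1341 m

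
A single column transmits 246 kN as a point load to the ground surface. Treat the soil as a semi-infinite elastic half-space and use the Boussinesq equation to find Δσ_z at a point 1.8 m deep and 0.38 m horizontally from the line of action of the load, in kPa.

Δσ_z ≈ 32.5 kPa

Boussinesq vertical stress below a point load on an elastic half-space:
Δσ_z = 3P/(2πz²) · [1 + (r/z)²]^(−5/2)
r/z = 0.38/1.8 = 0.21111; [1+(r/z)²]^(−5/2) = 0.89672.
Δσ_z = 3×246/(2π×1.8²) × 0.89672 = 36.252 × 0.89672 = 32.51 kPa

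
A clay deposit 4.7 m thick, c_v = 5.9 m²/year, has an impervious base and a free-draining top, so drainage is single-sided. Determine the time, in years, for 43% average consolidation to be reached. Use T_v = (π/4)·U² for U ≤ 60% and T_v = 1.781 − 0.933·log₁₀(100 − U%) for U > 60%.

t ≈ 0.544 years

Drainage path length: H_d = H = 4.7 m (single drainage).
U ≤ 60%: T_v = (π/4)·U² = (π/4)×0.43² = 0.14522.
t = T_v·H_d²/c_v = 0.14522×4.7²/5.9 = 0.5437 years.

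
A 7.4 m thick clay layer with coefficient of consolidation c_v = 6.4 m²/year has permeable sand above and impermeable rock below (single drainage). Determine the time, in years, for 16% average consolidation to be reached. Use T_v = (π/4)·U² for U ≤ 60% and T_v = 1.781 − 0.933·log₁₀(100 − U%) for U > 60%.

t ≈ 0.172 years

Drainage path length: H_d = H = 7.4 m (single drainage).
U ≤ 60%: T_v = (π/4)·U² = (π/4)×0.16² = 0.020106.
t = T_v·H_d²/c_v = 0.020106×7.4²/6.4 = 0.172 years.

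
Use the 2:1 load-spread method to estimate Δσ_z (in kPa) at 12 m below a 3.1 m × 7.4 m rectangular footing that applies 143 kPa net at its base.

Δσ_z ≈ 11.2 kPa

By the 2:1 method the load spreads at 1 horizontal : 2 vertical, so at depth z the loaded area has grown by z in each plan dimension:
Δσ = qBL/((B+z)(L+z)) = 143×3.1×7.4/((3.1+12)(7.4+12)) = 11.198 kPa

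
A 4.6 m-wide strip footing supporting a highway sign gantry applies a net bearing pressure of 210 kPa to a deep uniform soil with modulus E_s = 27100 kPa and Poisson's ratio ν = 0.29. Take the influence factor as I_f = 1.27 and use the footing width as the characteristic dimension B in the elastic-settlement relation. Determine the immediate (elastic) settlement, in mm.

S_e ≈ 41.5 mm

Immediate (elastic) settlement: S_e = q·B·(1−ν²)/E_s · I_f.
S_e = 210 × 4.6 × (1 − 0.29²) / 27100 × 1.27
    = 210 × 4.6 × 0.9159 / 27100 × 1.27
    = 0.04146 m = 41.46 mm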